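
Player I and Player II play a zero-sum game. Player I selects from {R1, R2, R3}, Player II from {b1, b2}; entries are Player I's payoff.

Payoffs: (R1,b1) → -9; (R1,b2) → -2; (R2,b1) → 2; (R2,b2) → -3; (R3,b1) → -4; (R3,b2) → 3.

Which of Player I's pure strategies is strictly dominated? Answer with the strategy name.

R3 gives a strictly higher payoff than R1 against every column: -4 > -9, 3 > -2.
So R1 is strictly dominated and Player I never plays it.

R1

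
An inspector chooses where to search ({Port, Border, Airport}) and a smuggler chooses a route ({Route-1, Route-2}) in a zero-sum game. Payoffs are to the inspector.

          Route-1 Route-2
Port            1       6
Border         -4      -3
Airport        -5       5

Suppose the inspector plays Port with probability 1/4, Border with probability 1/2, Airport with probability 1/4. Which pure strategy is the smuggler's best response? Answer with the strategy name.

If the smuggler plays Route-1, the inspector's expected payoff is (1/4)·1 + (1/2)·(-4) + (1/4)·(-5) = -3.
If the smuggler plays Route-2, the inspector's expected payoff is (1/4)·6 + (1/2)·(-3) + (1/4)·5 = 5/4.
The smuggler minimizes the inspector's payoff; the smallest is -3, so the best response is Route-1.

Route-1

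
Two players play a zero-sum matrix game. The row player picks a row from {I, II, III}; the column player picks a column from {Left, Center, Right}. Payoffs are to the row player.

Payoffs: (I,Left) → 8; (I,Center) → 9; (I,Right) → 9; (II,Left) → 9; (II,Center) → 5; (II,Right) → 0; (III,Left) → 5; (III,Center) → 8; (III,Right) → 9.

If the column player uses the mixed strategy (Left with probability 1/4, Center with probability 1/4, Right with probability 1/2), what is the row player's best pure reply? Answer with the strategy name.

I

Expected payoff of I: (1/4)·8 + (1/4)·9 + (1/2)·9 = 35/4.
Expected payoff of II: (1/4)·9 + (1/4)·5 + (1/2)·0 = 7/2.
Expected payoff of III: (1/4)·5 + (1/4)·8 + (1/2)·9 = 31/4.
The largest is 35/4, so the row player's best response is I.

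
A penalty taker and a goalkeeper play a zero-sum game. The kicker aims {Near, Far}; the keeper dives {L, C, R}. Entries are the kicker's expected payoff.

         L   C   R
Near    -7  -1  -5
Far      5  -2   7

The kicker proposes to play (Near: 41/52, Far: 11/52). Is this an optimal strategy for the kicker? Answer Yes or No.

Against L this mix gives (41/52)·(-7) + (11/52)·5 = -58/13.
Against C this mix gives (41/52)·(-1) + (11/52)·(-2) = -63/52.
Against R this mix gives (41/52)·(-5) + (11/52)·7 = -32/13.
The keeper will play L, holding the kicker to -58/13. Shifting weight toward the row that does better against L would raise this floor (the equalizing mix achieves -19/13 against both L and C), so the proposed strategy is not optimal.

No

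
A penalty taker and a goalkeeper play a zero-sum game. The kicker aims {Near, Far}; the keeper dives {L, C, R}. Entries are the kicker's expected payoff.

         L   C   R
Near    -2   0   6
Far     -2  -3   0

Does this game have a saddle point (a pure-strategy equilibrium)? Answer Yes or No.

Yes

Row minima: Near → -2, Far → -3; maximin = -2.
Column maxima: L → -2, C → 0, R → 6; minimax = -2.
maximin = minimax = -2, so a saddle point exists.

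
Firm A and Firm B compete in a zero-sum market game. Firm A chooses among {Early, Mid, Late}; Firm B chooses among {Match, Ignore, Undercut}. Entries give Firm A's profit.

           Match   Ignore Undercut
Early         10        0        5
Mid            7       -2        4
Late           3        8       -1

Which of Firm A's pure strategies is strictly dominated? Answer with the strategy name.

Early gives a strictly higher payoff than Mid against every column: 10 > 7, 0 > -2, 5 > 4.
So Mid is strictly dominated and Firm A never plays it.

Mid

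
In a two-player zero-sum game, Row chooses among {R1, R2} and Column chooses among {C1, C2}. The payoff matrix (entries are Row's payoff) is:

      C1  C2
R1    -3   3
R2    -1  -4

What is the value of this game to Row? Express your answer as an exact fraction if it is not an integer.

-5/3

Row minima: R1 → -3, R2 → -4; maximin = -3.
Column maxima: C1 → -1, C2 → 3; minimax = -1.
-3 ≠ -1, so there is no saddle point; optimal play is mixed.
Let Row play R1 with probability p. Expected payoff against C1: (-3)p + (-1)(1−p) = −2p − 1; against C2: 3p + (-4)(1−p) = 7p − 4.
Setting these equal: −2p − 1 = 7p − 4 ⇒ −9p = -3 ⇒ p = 1/3, and the value is (-2)·(1/3) − 1 = -5/3.
For Column: with q = P(C1), equating R1's and R2's payoffs gives −6q + 3 = 3q − 4 ⇒ q = 7/9.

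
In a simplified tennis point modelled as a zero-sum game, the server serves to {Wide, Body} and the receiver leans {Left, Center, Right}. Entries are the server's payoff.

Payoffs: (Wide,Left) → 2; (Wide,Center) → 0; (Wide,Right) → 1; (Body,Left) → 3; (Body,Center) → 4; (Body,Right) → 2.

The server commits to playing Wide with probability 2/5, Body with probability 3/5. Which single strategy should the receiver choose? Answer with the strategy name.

Right

If the receiver plays Left, the server's expected payoff is (2/5)·2 + (3/5)·3 = 13/5.
If the receiver plays Center, the server's expected payoff is (2/5)·0 + (3/5)·4 = 12/5.
If the receiver plays Right, the server's expected payoff is (2/5)·1 + (3/5)·2 = 8/5.
The receiver minimizes the server's payoff; the smallest is 8/5, so the best response is Right.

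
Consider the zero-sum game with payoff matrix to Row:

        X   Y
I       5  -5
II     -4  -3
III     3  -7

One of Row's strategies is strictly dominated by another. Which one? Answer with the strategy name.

III

I gives a strictly higher payoff than III against every column: 5 > 3, -5 > -7.
So III is strictly dominated and Row never plays it.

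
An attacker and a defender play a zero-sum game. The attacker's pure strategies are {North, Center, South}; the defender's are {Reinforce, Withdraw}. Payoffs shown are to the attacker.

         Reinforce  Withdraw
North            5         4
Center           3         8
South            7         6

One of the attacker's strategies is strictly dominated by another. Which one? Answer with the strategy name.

South gives a strictly higher payoff than North against every column: 7 > 5, 6 > 4.
So North is strictly dominated and the attacker never plays it.

North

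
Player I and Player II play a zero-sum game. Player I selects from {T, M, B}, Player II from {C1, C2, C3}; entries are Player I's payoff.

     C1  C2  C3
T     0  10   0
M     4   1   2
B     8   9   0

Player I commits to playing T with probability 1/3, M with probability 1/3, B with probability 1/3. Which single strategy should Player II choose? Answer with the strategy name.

If Player II plays C1, Player I's expected payoff is (1/3)·0 + (1/3)·4 + (1/3)·8 = 4.
If Player II plays C2, Player I's expected payoff is (1/3)·10 + (1/3)·1 + (1/3)·9 = 20/3.
If Player II plays C3, Player I's expected payoff is (1/3)·0 + (1/3)·2 + (1/3)·0 = 2/3.
Player II minimizes Player I's payoff; the smallest is 2/3, so the best response is C3.

C3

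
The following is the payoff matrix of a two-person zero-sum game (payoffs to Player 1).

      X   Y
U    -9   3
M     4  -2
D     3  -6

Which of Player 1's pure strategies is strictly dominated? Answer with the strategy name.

D

M gives a strictly higher payoff than D against every column: 4 > 3, -2 > -6.
So D is strictly dominated and Player 1 never plays it.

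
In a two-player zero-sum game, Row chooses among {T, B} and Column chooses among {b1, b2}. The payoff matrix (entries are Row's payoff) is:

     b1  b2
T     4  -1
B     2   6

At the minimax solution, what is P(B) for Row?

Row minima: T → -1, B → 2; maximin = 2.
Column maxima: b1 → 4, b2 → 6; minimax = 4.
2 ≠ 4, so there is no saddle point; optimal play is mixed.
Let Row play T with probability p. Expected payoff against b1: 4p + 2(1−p) = 2p + 2; against b2: (-1)p + 6(1−p) = −7p + 6.
Setting these equal: 2p + 2 = −7p + 6 ⇒ 9p = 4 ⇒ p = 4/9, and the value is (2)·(4/9) + 2 = 26/9.
For Column: with q = P(b1), equating T's and B's payoffs gives 5q − 1 = −4q + 6 ⇒ q = 7/9.

5/9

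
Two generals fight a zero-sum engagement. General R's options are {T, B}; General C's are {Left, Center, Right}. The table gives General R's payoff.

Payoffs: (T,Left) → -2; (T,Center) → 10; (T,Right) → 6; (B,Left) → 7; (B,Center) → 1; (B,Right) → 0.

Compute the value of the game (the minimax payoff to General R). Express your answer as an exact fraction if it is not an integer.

14/5

Row minima: T → -2, B → 0; maximin = 0.
Column maxima: Left → 7, Center → 10, Right → 6; minimax = 6.
0 ≠ 6, so there is no saddle point; optimal play is mixed.
Center is strictly dominated by Right (it gives General R strictly more in every row), so General C never plays it.
On the remaining 2×2 (T, B vs Left, Right):
Let General R play T with probability p. Expected payoff against Left: (-2)p + 7(1−p) = −9p + 7; against Right: 6p + 0(1−p) = 6p.
Setting these equal: −9p + 7 = 6p ⇒ −15p = -7 ⇒ p = 7/15, and the value is (-9)·(7/15) + 7 = 14/5.
For General C: with q = P(Left), equating T's and B's payoffs gives −8q + 6 = 7q ⇒ q = 2/5.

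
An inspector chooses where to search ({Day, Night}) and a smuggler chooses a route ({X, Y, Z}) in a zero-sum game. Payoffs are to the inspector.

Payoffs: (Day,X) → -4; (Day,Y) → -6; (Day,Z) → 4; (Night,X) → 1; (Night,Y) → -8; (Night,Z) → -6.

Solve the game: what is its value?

Row minima: Day → -6, Night → -8; maximin = -6.
Column maxima: X → 1, Y → -6, Z → 4; minimax = -6.
Since maximin = minimax = -6, there is a saddle point and the value is -6.

-6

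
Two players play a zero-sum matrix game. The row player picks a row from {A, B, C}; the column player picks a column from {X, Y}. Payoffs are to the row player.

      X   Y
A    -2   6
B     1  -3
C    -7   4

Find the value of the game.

0

Row minima: A → -2, B → -3, C → -7; maximin = -2.
Column maxima: X → 1, Y → 6; minimax = 1.
-2 ≠ 1, so there is no saddle point; optimal play is mixed.
C is strictly dominated by A, so the row player never plays it.
On the remaining 2×2 (A, B vs X, Y):
Let the row player play A with probability p. Expected payoff against X: (-2)p + 1(1−p) = −3p + 1; against Y: 6p + (-3)(1−p) = 9p − 3.
Setting these equal: −3p + 1 = 9p − 3 ⇒ −12p = -4 ⇒ p = 1/3, and the value is (-3)·(1/3) + 1 = 0.
For the column player: with q = P(X), equating A's and B's payoffs gives −8q + 6 = 4q − 3 ⇒ q = 3/4.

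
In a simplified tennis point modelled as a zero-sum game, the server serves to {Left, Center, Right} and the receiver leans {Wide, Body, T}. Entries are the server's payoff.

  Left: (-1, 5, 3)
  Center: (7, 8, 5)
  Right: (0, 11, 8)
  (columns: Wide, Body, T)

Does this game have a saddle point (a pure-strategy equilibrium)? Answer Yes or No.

No

Row minima: Left → -1, Center → 5, Right → 0; maximin = 5.
Column maxima: Wide → 7, Body → 11, T → 8; minimax = 7.
5 ≠ 7, so no pure-strategy equilibrium exists.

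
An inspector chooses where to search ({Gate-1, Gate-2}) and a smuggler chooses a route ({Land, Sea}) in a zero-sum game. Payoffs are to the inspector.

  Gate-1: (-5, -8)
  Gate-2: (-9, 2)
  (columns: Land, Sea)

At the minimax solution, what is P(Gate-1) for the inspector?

Row minima: Gate-1 → -8, Gate-2 → -9; maximin = -8.
Column maxima: Land → -5, Sea → 2; minimax = -5.
-8 ≠ -5, so there is no saddle point; optimal play is mixed.
Let the inspector play Gate-1 with probability p. Expected payoff against Land: (-5)p + (-9)(1−p) = 4p − 9; against Sea: (-8)p + 2(1−p) = −10p + 2.
Setting these equal: 4p − 9 = −10p + 2 ⇒ 14p = 11 ⇒ p = 11/14, and the value is (4)·(11/14) − 9 = -41/7.
For the smuggler: with q = P(Land), equating Gate-1's and Gate-2's payoffs gives 3q − 8 = −11q + 2 ⇒ q = 5/7.

11/14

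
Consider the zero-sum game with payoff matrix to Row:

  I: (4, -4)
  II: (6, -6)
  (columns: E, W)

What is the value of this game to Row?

Row minima: I → -4, II → -6; maximin = -4.
Column maxima: E → 6, W → -4; minimax = -4.
Since maximin = minimax = -4, there is a saddle point and the value is -4.

-4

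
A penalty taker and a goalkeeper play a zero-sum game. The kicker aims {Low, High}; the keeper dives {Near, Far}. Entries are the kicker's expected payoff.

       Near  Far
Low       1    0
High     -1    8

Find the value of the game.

4/5

Row minima: Low → 0, High → -1; maximin = 0.
Column maxima: Near → 1, Far → 8; minimax = 1.
0 ≠ 1, so there is no saddle point; optimal play is mixed.
Let the kicker play Low with probability p. Expected payoff against Near: 1p + (-1)(1−p) = 2p − 1; against Far: 0p + 8(1−p) = −8p + 8.
Setting these equal: 2p − 1 = −8p + 8 ⇒ 10p = 9 ⇒ p = 9/10, and the value is (2)·(9/10) − 1 = 4/5.
For the keeper: with q = P(Near), equating Low's and High's payoffs gives q = −9q + 8 ⇒ q = 4/5.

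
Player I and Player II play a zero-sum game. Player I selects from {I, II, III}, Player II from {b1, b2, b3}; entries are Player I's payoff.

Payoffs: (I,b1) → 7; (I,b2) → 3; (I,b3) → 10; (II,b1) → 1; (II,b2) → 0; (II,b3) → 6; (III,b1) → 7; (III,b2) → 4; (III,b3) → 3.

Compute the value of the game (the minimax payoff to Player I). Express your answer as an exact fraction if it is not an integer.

31/8

Row minima: I → 3, II → 0, III → 3; maximin = 3.
Column maxima: b1 → 7, b2 → 4, b3 → 10; minimax = 4.
3 ≠ 4, so there is no saddle point; optimal play is mixed.
II is strictly dominated by I, so Player I never plays it.
b1 is strictly dominated by b2 (it gives Player I strictly more in every row), so Player II never plays it.
On the remaining 2×2 (I, III vs b2, b3):
Let Player I play I with probability p. Expected payoff against b2: 3p + 4(1−p) = −p + 4; against b3: 10p + 3(1−p) = 7p + 3.
Setting these equal: −p + 4 = 7p + 3 ⇒ −8p = -1 ⇒ p = 1/8, and the value is (-1)·(1/8) + 4 = 31/8.
For Player II: with q = P(b2), equating I's and III's payoffs gives −7q + 10 = q + 3 ⇒ q = 7/8.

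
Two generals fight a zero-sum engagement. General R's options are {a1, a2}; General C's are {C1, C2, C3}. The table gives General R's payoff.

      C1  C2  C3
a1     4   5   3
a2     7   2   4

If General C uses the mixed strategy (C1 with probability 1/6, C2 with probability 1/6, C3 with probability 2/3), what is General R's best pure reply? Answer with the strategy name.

Expected payoff of a1: (1/6)·4 + (1/6)·5 + (2/3)·3 = 7/2.
Expected payoff of a2: (1/6)·7 + (1/6)·2 + (2/3)·4 = 25/6.
The largest is 25/6, so General R's best response is a2.

a2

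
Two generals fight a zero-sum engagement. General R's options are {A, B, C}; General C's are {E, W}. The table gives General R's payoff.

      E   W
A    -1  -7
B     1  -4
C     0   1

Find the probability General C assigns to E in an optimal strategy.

Row minima: A → -7, B → -4, C → 0; maximin = 0.
Column maxima: E → 1, W → 1; minimax = 1.
0 ≠ 1, so there is no saddle point; optimal play is mixed.
A is strictly dominated by B, so General R never plays it.
On the remaining 2×2 (B, C vs E, W):
Let General R play B with probability p. Expected payoff against E: 1p + 0(1−p) = p; against W: (-4)p + 1(1−p) = −5p + 1.
Setting these equal: p = −5p + 1 ⇒ 6p = 1 ⇒ p = 1/6, and the value is (1)·(1/6) = 1/6.
For General C: with q = P(E), equating B's and C's payoffs gives 5q − 4 = −q + 1 ⇒ q = 5/6.

5/6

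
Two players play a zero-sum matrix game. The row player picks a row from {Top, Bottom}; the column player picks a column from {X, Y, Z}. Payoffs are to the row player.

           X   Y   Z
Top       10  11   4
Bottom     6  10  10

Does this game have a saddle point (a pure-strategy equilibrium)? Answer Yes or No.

No

Row minima: Top → 4, Bottom → 6; maximin = 6.
Column maxima: X → 10, Y → 11, Z → 10; minimax = 10.
6 ≠ 10, so no pure-strategy equilibrium exists.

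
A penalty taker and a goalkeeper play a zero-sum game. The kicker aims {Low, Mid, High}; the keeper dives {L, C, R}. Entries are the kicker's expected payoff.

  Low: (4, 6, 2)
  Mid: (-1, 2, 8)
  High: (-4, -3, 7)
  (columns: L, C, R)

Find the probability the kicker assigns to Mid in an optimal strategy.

2/11

Row minima: Low → 2, Mid → -1, High → -4; maximin = 2.
Column maxima: L → 4, C → 6, R → 8; minimax = 4.
2 ≠ 4, so there is no saddle point; optimal play is mixed.
High is strictly dominated by Mid, so the kicker never plays it.
C is strictly dominated by L (it gives the kicker strictly more in every row), so the keeper never plays it.
On the remaining 2×2 (Low, Mid vs L, R):
Let the kicker play Low with probability p. Expected payoff against L: 4p + (-1)(1−p) = 5p − 1; against R: 2p + 8(1−p) = −6p + 8.
Setting these equal: 5p − 1 = −6p + 8 ⇒ 11p = 9 ⇒ p = 9/11, and the value is (5)·(9/11) − 1 = 34/11.
For the keeper: with q = P(L), equating Low's and Mid's payoffs gives 2q + 2 = −9q + 8 ⇒ q = 6/11.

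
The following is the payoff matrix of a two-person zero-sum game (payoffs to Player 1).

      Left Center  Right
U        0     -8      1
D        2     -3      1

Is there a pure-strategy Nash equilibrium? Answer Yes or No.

Yes

Row minima: U → -8, D → -3; maximin = -3.
Column maxima: Left → 2, Center → -3, Right → 1; minimax = -3.
maximin = minimax = -3, so a saddle point exists.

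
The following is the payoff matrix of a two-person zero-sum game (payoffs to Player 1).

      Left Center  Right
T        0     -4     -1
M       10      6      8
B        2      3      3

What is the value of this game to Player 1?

6

Row minima: T → -4, M → 6, B → 2; maximin = 6.
Column maxima: Left → 10, Center → 6, Right → 8; minimax = 6.
Since maximin = minimax = 6, there is a saddle point and the value is 6.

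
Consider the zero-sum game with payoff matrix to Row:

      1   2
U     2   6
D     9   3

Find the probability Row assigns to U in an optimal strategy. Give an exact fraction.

Row minima: U → 2, D → 3; maximin = 3.
Column maxima: 1 → 9, 2 → 6; minimax = 6.
3 ≠ 6, so there is no saddle point; optimal play is mixed.
Let Row play U with probability p. Expected payoff against 1: 2p + 9(1−p) = −7p + 9; against 2: 6p + 3(1−p) = 3p + 3.
Setting these equal: −7p + 9 = 3p + 3 ⇒ −10p = -6 ⇒ p = 3/5, and the value is (-7)·(3/5) + 9 = 24/5.
For Column: with q = P(1), equating U's and D's payoffs gives −4q + 6 = 6q + 3 ⇒ q = 3/10.

3/5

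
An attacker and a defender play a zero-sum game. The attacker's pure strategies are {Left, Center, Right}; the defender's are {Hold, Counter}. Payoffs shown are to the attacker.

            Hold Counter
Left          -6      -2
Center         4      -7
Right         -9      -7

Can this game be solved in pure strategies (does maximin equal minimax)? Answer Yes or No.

Row minima: Left → -6, Center → -7, Right → -9; maximin = -6.
Column maxima: Hold → 4, Counter → -2; minimax = -2.
-6 ≠ -2, so no pure-strategy equilibrium exists.

No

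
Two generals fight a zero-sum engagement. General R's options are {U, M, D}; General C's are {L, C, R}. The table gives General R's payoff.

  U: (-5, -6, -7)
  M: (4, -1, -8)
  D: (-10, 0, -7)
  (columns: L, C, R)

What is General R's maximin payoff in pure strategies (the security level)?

-7

Row minima: U → -7, M → -8, D → -10.
The best of these is -7.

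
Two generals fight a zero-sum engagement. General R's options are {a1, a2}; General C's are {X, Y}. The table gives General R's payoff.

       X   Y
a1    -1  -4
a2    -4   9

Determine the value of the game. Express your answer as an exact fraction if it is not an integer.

Row minima: a1 → -4, a2 → -4; maximin = -4.
Column maxima: X → -1, Y → 9; minimax = -1.
-4 ≠ -1, so there is no saddle point; optimal play is mixed.
Let General R play a1 with probability p. Expected payoff against X: (-1)p + (-4)(1−p) = 3p − 4; against Y: (-4)p + 9(1−p) = −13p + 9.
Setting these equal: 3p − 4 = −13p + 9 ⇒ 16p = 13 ⇒ p = 13/16, and the value is (3)·(13/16) − 4 = -25/16.
For General C: with q = P(X), equating a1's and a2's payoffs gives 3q − 4 = −13q + 9 ⇒ q = 13/16.

-25/16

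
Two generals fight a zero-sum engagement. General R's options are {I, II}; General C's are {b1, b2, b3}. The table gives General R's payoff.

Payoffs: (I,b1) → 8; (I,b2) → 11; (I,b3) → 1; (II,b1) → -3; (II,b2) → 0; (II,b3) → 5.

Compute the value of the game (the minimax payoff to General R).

43/15

Row minima: I → 1, II → -3; maximin = 1.
Column maxima: b1 → 8, b2 → 11, b3 → 5; minimax = 5.
1 ≠ 5, so there is no saddle point; optimal play is mixed.
b2 is strictly dominated by b1 (it gives General R strictly more in every row), so General C never plays it.
On the remaining 2×2 (I, II vs b1, b3):
Let General R play I with probability p. Expected payoff against b1: 8p + (-3)(1−p) = 11p − 3; against b3: 1p + 5(1−p) = −4p + 5.
Setting these equal: 11p − 3 = −4p + 5 ⇒ 15p = 8 ⇒ p = 8/15, and the value is (11)·(8/15) − 3 = 43/15.
For General C: with q = P(b1), equating I's and II's payoffs gives 7q + 1 = −8q + 5 ⇒ q = 4/15.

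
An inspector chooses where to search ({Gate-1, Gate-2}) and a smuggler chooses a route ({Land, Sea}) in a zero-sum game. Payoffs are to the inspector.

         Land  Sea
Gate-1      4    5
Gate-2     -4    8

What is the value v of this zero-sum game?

Row minima: Gate-1 → 4, Gate-2 → -4; maximin = 4.
Column maxima: Land → 4, Sea → 8; minimax = 4.
Since maximin = minimax = 4, there is a saddle point and the value is 4.

4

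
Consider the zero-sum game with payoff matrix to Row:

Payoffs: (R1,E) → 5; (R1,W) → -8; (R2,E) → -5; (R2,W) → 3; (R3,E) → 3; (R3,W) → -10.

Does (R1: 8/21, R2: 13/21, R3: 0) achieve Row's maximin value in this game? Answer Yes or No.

Yes

Against E this mix gives (8/21)·5 + (13/21)·(-5) = -25/21.
Against W this mix gives (8/21)·(-8) + (13/21)·3 = -25/21.
All of Column's active replies (E, W) yield -25/21, and no column does worse for Row. The mix makes Column indifferent and guarantees -25/21, so it is optimal.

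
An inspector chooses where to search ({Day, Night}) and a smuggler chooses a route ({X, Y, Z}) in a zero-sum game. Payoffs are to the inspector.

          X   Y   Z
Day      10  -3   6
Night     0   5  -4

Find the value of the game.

1

Row minima: Day → -3, Night → -4; maximin = -3.
Column maxima: X → 10, Y → 5, Z → 6; minimax = 5.
-3 ≠ 5, so there is no saddle point; optimal play is mixed.
X is strictly dominated by Z (it gives the inspector strictly more in every row), so the smuggler never plays it.
On the remaining 2×2 (Day, Night vs Y, Z):
Let the inspector play Day with probability p. Expected payoff against Y: (-3)p + 5(1−p) = −8p + 5; against Z: 6p + (-4)(1−p) = 10p − 4.
Setting these equal: −8p + 5 = 10p − 4 ⇒ −18p = -9 ⇒ p = 1/2, and the value is (-8)·(1/2) + 5 = 1.
For the smuggler: with q = P(Y), equating Day's and Night's payoffs gives −9q + 6 = 9q − 4 ⇒ q = 5/9.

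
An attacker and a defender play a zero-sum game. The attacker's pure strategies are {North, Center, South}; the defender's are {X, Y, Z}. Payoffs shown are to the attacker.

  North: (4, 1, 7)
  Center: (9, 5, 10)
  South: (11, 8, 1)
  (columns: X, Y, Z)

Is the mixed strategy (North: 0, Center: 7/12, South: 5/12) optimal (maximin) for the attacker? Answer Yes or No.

Against X this mix gives (7/12)·9 + (5/12)·11 = 59/6.
Against Y this mix gives (7/12)·5 + (5/12)·8 = 25/4.
Against Z this mix gives (7/12)·10 + (5/12)·1 = 25/4.
All of the defender's active replies (Y, Z) yield 25/4, and no column does worse for the attacker. The mix makes the defender indifferent and guarantees 25/4, so it is optimal.

Yes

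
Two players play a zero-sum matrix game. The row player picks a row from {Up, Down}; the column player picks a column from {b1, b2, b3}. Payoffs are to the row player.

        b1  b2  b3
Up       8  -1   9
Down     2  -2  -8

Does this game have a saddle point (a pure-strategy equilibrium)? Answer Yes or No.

Yes

Row minima: Up → -1, Down → -8; maximin = -1.
Column maxima: b1 → 8, b2 → -1, b3 → 9; minimax = -1.
maximin = minimax = -1, so a saddle point exists.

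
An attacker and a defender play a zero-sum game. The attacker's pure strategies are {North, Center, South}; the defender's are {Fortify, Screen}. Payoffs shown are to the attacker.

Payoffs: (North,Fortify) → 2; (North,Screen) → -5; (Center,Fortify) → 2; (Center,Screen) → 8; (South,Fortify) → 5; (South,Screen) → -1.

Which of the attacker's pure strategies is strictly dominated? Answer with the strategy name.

South gives a strictly higher payoff than North against every column: 5 > 2, -1 > -5.
So North is strictly dominated and the attacker never plays it.

North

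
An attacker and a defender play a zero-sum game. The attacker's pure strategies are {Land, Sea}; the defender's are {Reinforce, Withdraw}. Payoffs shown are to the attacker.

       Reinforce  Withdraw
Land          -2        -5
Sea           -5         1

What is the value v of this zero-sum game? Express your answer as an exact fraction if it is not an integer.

Row minima: Land → -5, Sea → -5; maximin = -5.
Column maxima: Reinforce → -2, Withdraw → 1; minimax = -2.
-5 ≠ -2, so there is no saddle point; optimal play is mixed.
Let the attacker play Land with probability p. Expected payoff against Reinforce: (-2)p + (-5)(1−p) = 3p − 5; against Withdraw: (-5)p + 1(1−p) = −6p + 1.
Setting these equal: 3p − 5 = −6p + 1 ⇒ 9p = 6 ⇒ p = 2/3, and the value is (3)·(2/3) − 5 = -3.
For the defender: with q = P(Reinforce), equating Land's and Sea's payoffs gives 3q − 5 = −6q + 1 ⇒ q = 2/3.

-3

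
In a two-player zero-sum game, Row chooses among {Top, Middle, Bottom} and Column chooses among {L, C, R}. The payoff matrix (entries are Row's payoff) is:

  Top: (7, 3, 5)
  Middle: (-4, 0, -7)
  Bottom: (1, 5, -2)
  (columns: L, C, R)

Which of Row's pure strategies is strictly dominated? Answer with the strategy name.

Top gives a strictly higher payoff than Middle against every column: 7 > -4, 3 > 0, 5 > -7.
So Middle is strictly dominated and Row never plays it.

Middle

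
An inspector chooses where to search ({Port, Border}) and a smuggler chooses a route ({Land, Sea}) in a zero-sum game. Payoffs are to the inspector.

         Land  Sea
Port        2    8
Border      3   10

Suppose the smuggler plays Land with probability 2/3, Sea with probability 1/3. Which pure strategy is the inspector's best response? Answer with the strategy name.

Border

Expected payoff of Port: (2/3)·2 + (1/3)·8 = 4.
Expected payoff of Border: (2/3)·3 + (1/3)·10 = 16/3.
The largest is 16/3, so the inspector's best response is Border.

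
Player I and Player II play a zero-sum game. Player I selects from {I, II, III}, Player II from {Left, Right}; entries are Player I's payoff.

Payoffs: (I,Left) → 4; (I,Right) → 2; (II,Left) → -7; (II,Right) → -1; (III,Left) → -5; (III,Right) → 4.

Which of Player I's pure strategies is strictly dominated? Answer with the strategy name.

I gives a strictly higher payoff than II against every column: 4 > -7, 2 > -1.
So II is strictly dominated and Player I never plays it.

II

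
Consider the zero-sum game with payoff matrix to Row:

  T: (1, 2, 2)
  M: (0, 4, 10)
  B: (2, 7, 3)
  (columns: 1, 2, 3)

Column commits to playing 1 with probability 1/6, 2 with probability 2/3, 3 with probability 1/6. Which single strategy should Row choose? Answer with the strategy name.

B

Expected payoff of T: (1/6)·1 + (2/3)·2 + (1/6)·2 = 11/6.
Expected payoff of M: (1/6)·0 + (2/3)·4 + (1/6)·10 = 13/3.
Expected payoff of B: (1/6)·2 + (2/3)·7 + (1/6)·3 = 11/2.
The largest is 11/2, so Row's best response is B.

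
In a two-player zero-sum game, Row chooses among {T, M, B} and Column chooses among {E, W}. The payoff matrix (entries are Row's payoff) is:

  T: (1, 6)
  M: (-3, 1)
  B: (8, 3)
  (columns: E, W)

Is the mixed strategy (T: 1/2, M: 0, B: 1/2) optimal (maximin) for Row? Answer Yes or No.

Against E this mix gives (1/2)·1 + (1/2)·8 = 9/2.
Against W this mix gives (1/2)·6 + (1/2)·3 = 9/2.
All of Column's active replies (E, W) yield 9/2, and no column does worse for Row. The mix makes Column indifferent and guarantees 9/2, so it is optimal.

Yes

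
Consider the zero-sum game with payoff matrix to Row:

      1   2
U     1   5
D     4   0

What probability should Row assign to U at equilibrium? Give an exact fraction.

1/2

Row minima: U → 1, D → 0; maximin = 1.
Column maxima: 1 → 4, 2 → 5; minimax = 4.
1 ≠ 4, so there is no saddle point; optimal play is mixed.
Let Row play U with probability p. Expected payoff against 1: 1p + 4(1−p) = −3p + 4; against 2: 5p + 0(1−p) = 5p.
Setting these equal: −3p + 4 = 5p ⇒ −8p = -4 ⇒ p = 1/2, and the value is (-3)·(1/2) + 4 = 5/2.
For Column: with q = P(1), equating U's and D's payoffs gives −4q + 5 = 4q ⇒ q = 5/8.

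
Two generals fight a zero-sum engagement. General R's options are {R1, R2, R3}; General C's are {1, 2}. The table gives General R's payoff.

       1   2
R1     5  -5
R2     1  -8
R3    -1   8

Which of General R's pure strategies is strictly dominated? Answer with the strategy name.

R2

R1 gives a strictly higher payoff than R2 against every column: 5 > 1, -5 > -8.
So R2 is strictly dominated and General R never plays it.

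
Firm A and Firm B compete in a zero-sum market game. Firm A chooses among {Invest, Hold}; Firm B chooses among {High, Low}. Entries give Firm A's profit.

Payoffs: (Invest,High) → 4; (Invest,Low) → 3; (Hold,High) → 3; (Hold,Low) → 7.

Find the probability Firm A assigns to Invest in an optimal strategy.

Row minima: Invest → 3, Hold → 3; maximin = 3.
Column maxima: High → 4, Low → 7; minimax = 4.
3 ≠ 4, so there is no saddle point; optimal play is mixed.
Let Firm A play Invest with probability p. Expected payoff against High: 4p + 3(1−p) = p + 3; against Low: 3p + 7(1−p) = −4p + 7.
Setting these equal: p + 3 = −4p + 7 ⇒ 5p = 4 ⇒ p = 4/5, and the value is (1)·(4/5) + 3 = 19/5.
For Firm B: with q = P(High), equating Invest's and Hold's payoffs gives q + 3 = −4q + 7 ⇒ q = 4/5.

4/5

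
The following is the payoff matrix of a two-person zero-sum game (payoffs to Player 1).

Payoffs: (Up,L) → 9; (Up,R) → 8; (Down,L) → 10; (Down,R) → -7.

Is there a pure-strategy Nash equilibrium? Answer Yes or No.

Yes

Row minima: Up → 8, Down → -7; maximin = 8.
Column maxima: L → 10, R → 8; minimax = 8.
maximin = minimax = 8, so a saddle point exists.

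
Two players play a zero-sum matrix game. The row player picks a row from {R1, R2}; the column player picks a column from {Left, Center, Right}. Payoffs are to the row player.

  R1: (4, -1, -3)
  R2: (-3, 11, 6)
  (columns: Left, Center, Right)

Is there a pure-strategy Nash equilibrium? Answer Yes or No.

Row minima: R1 → -3, R2 → -3; maximin = -3.
Column maxima: Left → 4, Center → 11, Right → 6; minimax = 4.
-3 ≠ 4, so no pure-strategy equilibrium exists.

No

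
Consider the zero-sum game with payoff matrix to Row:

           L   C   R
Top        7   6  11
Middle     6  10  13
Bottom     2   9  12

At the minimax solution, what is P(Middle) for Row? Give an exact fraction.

1/5

Row minima: Top → 6, Middle → 6, Bottom → 2; maximin = 6.
Column maxima: L → 7, C → 10, R → 13; minimax = 7.
6 ≠ 7, so there is no saddle point; optimal play is mixed.
Bottom is strictly dominated by Middle, so Row never plays it.
R is strictly dominated by L (it gives Row strictly more in every row), so Column never plays it.
On the remaining 2×2 (Top, Middle vs L, C):
Let Row play Top with probability p. Expected payoff against L: 7p + 6(1−p) = p + 6; against C: 6p + 10(1−p) = −4p + 10.
Setting these equal: p + 6 = −4p + 10 ⇒ 5p = 4 ⇒ p = 4/5, and the value is (1)·(4/5) + 6 = 34/5.
For Column: with q = P(L), equating Top's and Middle's payoffs gives q + 6 = −4q + 10 ⇒ q = 4/5.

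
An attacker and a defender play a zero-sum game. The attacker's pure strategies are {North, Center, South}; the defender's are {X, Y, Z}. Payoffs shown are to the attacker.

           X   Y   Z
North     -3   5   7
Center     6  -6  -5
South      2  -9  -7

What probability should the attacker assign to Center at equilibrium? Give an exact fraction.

2/5

Row minima: North → -3, Center → -6, South → -9; maximin = -3.
Column maxima: X → 6, Y → 5, Z → 7; minimax = 5.
-3 ≠ 5, so there is no saddle point; optimal play is mixed.
South is strictly dominated by Center, so the attacker never plays it.
Z is strictly dominated by Y (it gives the attacker strictly more in every row), so the defender never plays it.
On the remaining 2×2 (North, Center vs X, Y):
Let the attacker play North with probability p. Expected payoff against X: (-3)p + 6(1−p) = −9p + 6; against Y: 5p + (-6)(1−p) = 11p − 6.
Setting these equal: −9p + 6 = 11p − 6 ⇒ −20p = -12 ⇒ p = 3/5, and the value is (-9)·(3/5) + 6 = 3/5.
For the defender: with q = P(X), equating North's and Center's payoffs gives −8q + 5 = 12q − 6 ⇒ q = 11/20.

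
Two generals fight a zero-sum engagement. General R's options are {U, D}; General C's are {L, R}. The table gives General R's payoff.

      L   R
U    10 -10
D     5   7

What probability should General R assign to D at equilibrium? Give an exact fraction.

Row minima: U → -10, D → 5; maximin = 5.
Column maxima: L → 10, R → 7; minimax = 7.
5 ≠ 7, so there is no saddle point; optimal play is mixed.
Let General R play U with probability p. Expected payoff against L: 10p + 5(1−p) = 5p + 5; against R: (-10)p + 7(1−p) = −17p + 7.
Setting these equal: 5p + 5 = −17p + 7 ⇒ 22p = 2 ⇒ p = 1/11, and the value is (5)·(1/11) + 5 = 60/11.
For General C: with q = P(L), equating U's and D's payoffs gives 20q − 10 = −2q + 7 ⇒ q = 17/22.

10/11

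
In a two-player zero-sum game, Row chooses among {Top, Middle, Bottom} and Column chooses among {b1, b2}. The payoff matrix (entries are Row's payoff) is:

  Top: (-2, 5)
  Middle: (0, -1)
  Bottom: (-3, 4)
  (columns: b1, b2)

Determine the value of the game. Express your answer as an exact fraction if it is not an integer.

Row minima: Top → -2, Middle → -1, Bottom → -3; maximin = -1.
Column maxima: b1 → 0, b2 → 5; minimax = 0.
-1 ≠ 0, so there is no saddle point; optimal play is mixed.
Bottom is strictly dominated by Top, so Row never plays it.
On the remaining 2×2 (Top, Middle vs b1, b2):
Let Row play Top with probability p. Expected payoff against b1: (-2)p + 0(1−p) = −2p; against b2: 5p + (-1)(1−p) = 6p − 1.
Setting these equal: −2p = 6p − 1 ⇒ −8p = -1 ⇒ p = 1/8, and the value is (-2)·(1/8) = -1/4.
For Column: with q = P(b1), equating Top's and Middle's payoffs gives −7q + 5 = q − 1 ⇒ q = 3/4.

-1/4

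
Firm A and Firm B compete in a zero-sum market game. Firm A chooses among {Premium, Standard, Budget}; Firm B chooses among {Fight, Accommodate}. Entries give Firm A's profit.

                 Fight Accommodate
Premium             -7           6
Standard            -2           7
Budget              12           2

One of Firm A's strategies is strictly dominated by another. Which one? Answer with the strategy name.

Standard gives a strictly higher payoff than Premium against every column: -2 > -7, 7 > 6.
So Premium is strictly dominated and Firm A never plays it.

Premium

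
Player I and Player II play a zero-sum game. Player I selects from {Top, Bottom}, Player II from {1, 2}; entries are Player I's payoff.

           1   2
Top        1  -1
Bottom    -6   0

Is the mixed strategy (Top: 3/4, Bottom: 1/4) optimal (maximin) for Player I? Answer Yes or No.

Yes

Against 1 this mix gives (3/4)·1 + (1/4)·(-6) = -3/4.
Against 2 this mix gives (3/4)·(-1) + (1/4)·0 = -3/4.
All of Player II's active replies (1, 2) yield -3/4, and no column does worse for Player I. The mix makes Player II indifferent and guarantees -3/4, so it is optimal.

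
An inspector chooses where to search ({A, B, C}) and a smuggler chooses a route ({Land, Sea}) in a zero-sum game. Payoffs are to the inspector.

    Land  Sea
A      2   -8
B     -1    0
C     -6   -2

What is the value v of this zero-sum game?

Row minima: A → -8, B → -1, C → -6; maximin = -1.
Column maxima: Land → 2, Sea → 0; minimax = 0.
-1 ≠ 0, so there is no saddle point; optimal play is mixed.
C is strictly dominated by B, so the inspector never plays it.
On the remaining 2×2 (A, B vs Land, Sea):
Let the inspector play A with probability p. Expected payoff against Land: 2p + (-1)(1−p) = 3p − 1; against Sea: (-8)p + 0(1−p) = −8p.
Setting these equal: 3p − 1 = −8p ⇒ 11p = 1 ⇒ p = 1/11, and the value is (3)·(1/11) − 1 = -8/11.
For the smuggler: with q = P(Land), equating A's and B's payoffs gives 10q − 8 = −q ⇒ q = 8/11.

-8/11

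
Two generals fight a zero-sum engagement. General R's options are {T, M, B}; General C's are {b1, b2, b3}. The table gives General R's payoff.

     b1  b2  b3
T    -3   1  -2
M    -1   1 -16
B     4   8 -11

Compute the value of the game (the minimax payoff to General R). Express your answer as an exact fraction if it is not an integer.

Row minima: T → -3, M → -16, B → -11; maximin = -3.
Column maxima: b1 → 4, b2 → 8, b3 → -2; minimax = -2.
-3 ≠ -2, so there is no saddle point; optimal play is mixed.
M is strictly dominated by B, so General R never plays it.
b2 is strictly dominated by b1 (it gives General R strictly more in every row), so General C never plays it.
On the remaining 2×2 (T, B vs b1, b3):
Let General R play T with probability p. Expected payoff against b1: (-3)p + 4(1−p) = −7p + 4; against b3: (-2)p + (-11)(1−p) = 9p − 11.
Setting these equal: −7p + 4 = 9p − 11 ⇒ −16p = -15 ⇒ p = 15/16, and the value is (-7)·(15/16) + 4 = -41/16.
For General C: with q = P(b1), equating T's and B's payoffs gives −q − 2 = 15q − 11 ⇒ q = 9/16.

-41/16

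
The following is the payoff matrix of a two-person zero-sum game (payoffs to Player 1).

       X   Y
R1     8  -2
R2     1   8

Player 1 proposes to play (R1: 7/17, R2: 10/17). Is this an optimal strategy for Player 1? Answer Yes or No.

Yes

Against X this mix gives (7/17)·8 + (10/17)·1 = 66/17.
Against Y this mix gives (7/17)·(-2) + (10/17)·8 = 66/17.
All of Player 2's active replies (X, Y) yield 66/17, and no column does worse for Player 1. The mix makes Player 2 indifferent and guarantees 66/17, so it is optimal.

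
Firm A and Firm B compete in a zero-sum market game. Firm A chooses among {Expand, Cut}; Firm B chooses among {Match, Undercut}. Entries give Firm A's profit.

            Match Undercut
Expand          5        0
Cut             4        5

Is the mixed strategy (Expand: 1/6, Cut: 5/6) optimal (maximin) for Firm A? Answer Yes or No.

Yes

Against Match this mix gives (1/6)·5 + (5/6)·4 = 25/6.
Against Undercut this mix gives (1/6)·0 + (5/6)·5 = 25/6.
All of Firm B's active replies (Match, Undercut) yield 25/6, and no column does worse for Firm A. The mix makes Firm B indifferent and guarantees 25/6, so it is optimal.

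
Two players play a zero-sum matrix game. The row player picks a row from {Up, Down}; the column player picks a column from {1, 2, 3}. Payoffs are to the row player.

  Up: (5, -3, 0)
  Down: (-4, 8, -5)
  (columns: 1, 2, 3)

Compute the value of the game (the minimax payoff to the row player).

Row minima: Up → -3, Down → -5; maximin = -3.
Column maxima: 1 → 5, 2 → 8, 3 → 0; minimax = 0.
-3 ≠ 0, so there is no saddle point; optimal play is mixed.
1 is strictly dominated by 3 (it gives the row player strictly more in every row), so the column player never plays it.
On the remaining 2×2 (Up, Down vs 2, 3):
Let the row player play Up with probability p. Expected payoff against 2: (-3)p + 8(1−p) = −11p + 8; against 3: 0p + (-5)(1−p) = 5p − 5.
Setting these equal: −11p + 8 = 5p − 5 ⇒ −16p = -13 ⇒ p = 13/16, and the value is (-11)·(13/16) + 8 = -15/16.
For the column player: with q = P(2), equating Up's and Down's payoffs gives −3q = 13q − 5 ⇒ q = 5/16.

-15/16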